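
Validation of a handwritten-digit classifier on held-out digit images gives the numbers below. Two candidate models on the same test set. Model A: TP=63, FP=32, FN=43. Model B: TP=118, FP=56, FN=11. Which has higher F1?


Model A: P=63/95=0.6632, R=63/106=0.5943, F1=2PR/(P+R)=2TP/(2TP+FP+FN)=126/201=0.6269
Model B: P=118/174=0.6782, R=118/129=0.9147, F1=2PR/(P+R)=2TP/(2TP+FP+FN)=236/303=0.7789
0.6269 < 0.7789 → Model B

Model B


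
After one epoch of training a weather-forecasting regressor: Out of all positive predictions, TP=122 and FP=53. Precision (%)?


Precision = TP/(TP+FP)
= 122/(122+53)
= 122/175 = 69.71%

69.71%


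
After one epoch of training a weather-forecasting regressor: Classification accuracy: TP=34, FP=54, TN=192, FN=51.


Accuracy = (TP+TN)/(TP+TN+FP+FN)
= (34+192)/(331)
= 226/331 = 68.28%

68.28%


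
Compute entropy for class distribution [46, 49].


Probabilities: [46/95, 49/95] ≈ [0.4842, 0.5158]
H = -((46/95)·log₂(46/95) + (49/95)·log₂(49/95))
  = 0.9993 bits

0.9993 bits


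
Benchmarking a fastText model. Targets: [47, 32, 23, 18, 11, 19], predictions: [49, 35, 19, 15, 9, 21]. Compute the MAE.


Absolute errors: |47-49|=2, |32-35|=3, |23-19|=4, |18-15|=3, |11-9|=2, |19-21|=2
Sum = 16
MAE = 16/6 = 8/3

8/3


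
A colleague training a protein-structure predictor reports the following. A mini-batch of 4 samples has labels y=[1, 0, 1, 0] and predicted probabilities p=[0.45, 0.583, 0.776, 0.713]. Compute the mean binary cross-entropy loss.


L[0] = -ln(0.45) = 0.7985
L[1] = -ln(1-0.583) = -ln(0.417) = 0.8747
L[2] = -ln(0.776) = 0.2536
L[3] = -ln(1-0.713) = -ln(0.287) = 1.2483
mean = (0.7985 + 0.8747 + 0.2536 + 1.2483)/4 = 0.7938

0.7938


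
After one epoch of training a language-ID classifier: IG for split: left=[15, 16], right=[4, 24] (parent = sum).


Parent = [19, 40], H_parent = 0.9066
H_left = 0.9992 (n=31), H_right = 0.5917 (n=28)
H_children = (31/59)·0.9992 + (28/59)·0.5917 = 0.8058
IG = 0.9066 - 0.8058 = 0.1008

0.1008


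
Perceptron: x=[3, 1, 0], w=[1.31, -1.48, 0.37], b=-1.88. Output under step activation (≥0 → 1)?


z = (3)·(1.31) + (1)·(-1.48) + (0)·(0.37) - 1.88
  = 0.57
step(z) = 1 (z≥0)

1


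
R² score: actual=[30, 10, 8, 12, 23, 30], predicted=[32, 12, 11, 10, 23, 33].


ȳ = 18.8333
SS_res = Σ(y-ŷ)² = 30
SS_tot = Σ(y-ȳ)² = 508.83
R² = 1 - SS_res/SS_tot = 1 - 0.059 = 0.941

0.941


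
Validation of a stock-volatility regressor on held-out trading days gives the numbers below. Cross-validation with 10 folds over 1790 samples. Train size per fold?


Fold size = 1790/10 = 179
Training per fold = 1790 - 179 = 1611

1611


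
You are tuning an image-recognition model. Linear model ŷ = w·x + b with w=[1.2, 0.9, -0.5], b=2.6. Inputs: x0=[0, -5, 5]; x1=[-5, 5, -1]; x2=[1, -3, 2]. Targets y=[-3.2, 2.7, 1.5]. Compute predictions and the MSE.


ŷ0 = (1.2)·(0) + (0.9)·(-5) + (-0.5)·(5) + 2.6 = -4.4
ŷ1 = (1.2)·(-5) + (0.9)·(5) + (-0.5)·(-1) + 2.6 = 1.6
ŷ2 = (1.2)·(1) + (0.9)·(-3) + (-0.5)·(2) + 2.6 = 0.1
errors² = [1.44, 1.21, 1.96]
MSE = 4.6100/3 = 1.5367

1.5367


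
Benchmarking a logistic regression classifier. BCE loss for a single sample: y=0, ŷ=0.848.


BCE = -[y·ln(p) + (1-y)·ln(1-p)]
= -0 - 1·ln(1-0.848)
= -ln(0.152) = 1.8839

1.8839


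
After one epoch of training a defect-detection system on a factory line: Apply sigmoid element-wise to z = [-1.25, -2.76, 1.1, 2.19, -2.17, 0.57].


σ(-1.25) = 1/(1+e^1.25) = 0.2227
σ(-2.76) = 1/(1+e^2.76) = 0.0595
σ(1.1) = 1/(1+e^-1.1) = 0.7503
σ(2.19) = 1/(1+e^-2.19) = 0.8993
σ(-2.17) = 1/(1+e^2.17) = 0.1025
σ(0.57) = 1/(1+e^-0.57) = 0.6388
result = [0.2227, 0.0595, 0.7503, 0.8993, 0.1025, 0.6388]

[0.2227, 0.0595, 0.7503, 0.8993, 0.1025, 0.6388]


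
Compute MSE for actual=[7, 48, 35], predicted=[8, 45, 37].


Squared errors: (7-8)²=1, (48-45)²=9, (35-37)²=4
Sum = 14
MSE = 14/3 = 14/3

14/3


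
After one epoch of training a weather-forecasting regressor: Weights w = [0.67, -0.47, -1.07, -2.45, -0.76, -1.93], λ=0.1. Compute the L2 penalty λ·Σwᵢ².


‖w‖₂² = (0.67)² + (-0.47)² + (-1.07)² + (-2.45)² + (-0.76)² + (-1.93)²
     = 0.4489 + 0.2209 + 1.1449 + 6.0025 + 0.5776 + 3.7249
     = 12.1197
λ·‖w‖₂² = 0.1·12.1197 = 1.21197

1.21197


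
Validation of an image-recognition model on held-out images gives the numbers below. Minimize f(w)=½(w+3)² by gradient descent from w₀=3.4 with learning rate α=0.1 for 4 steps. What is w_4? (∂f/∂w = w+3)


step 1: grad = 3.4+3 = 6.4; w = 3.4 - 0.1·(6.4) = 2.76
step 2: grad = 2.76+3 = 5.76; w = 2.76 - 0.1·(5.76) = 2.184
step 3: grad = 2.184+3 = 5.184; w = 2.184 - 0.1·(5.184) = 1.6656
step 4: grad = 1.6656+3 = 4.6656; w = 1.6656 - 0.1·(4.6656) = 1.19904

1.19904


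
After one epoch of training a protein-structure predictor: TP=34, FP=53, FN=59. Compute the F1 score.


Precision = 34/87 = 0.3908
Recall = 34/93 = 0.3656
F1 = 2·P·R/(P+R) = 2·TP/(2·TP+FP+FN) = 68/(68+53+59) = 68/180 = 0.3778

0.3778


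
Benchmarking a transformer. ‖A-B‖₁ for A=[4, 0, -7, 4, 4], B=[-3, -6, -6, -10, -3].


d = |4+ 3| + |0+ 6| + |-7+ 6| + |4+ 10| + |4+ 3|
  = 7 + 6 + 1 + 14 + 7
  = 35

35


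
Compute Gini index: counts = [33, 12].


Probabilities: [33/45, 12/45] ≈ [0.7333, 0.2667]
Σpᵢ² = (1089 + 144)/45² = 1233/2025
Gini = 1 - Σpᵢ² = 1 - 1233/2025 = 0.3911

0.3911


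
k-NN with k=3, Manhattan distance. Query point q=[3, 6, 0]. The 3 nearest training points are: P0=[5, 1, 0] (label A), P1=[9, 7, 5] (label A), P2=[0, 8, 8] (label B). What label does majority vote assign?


d(q,P0) = 7  (label A)
d(q,P1) = 12  (label A)
d(q,P2) = 13  (label B)
Votes: A=2, B=1
Majority → A

A


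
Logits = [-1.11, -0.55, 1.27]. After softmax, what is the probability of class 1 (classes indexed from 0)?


Exponentials: e^-1.11=0.3296, e^-0.55=0.5769, e^1.27=3.5609
Sum = 4.4674
Softmax = [0.0738, 0.1291, 0.7971]
p[1] = 0.5769/4.4674 = 0.1291

0.1291


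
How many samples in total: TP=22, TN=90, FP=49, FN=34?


Total = TP + TN + FP + FN
= 22 + 90 + 49 + 34
= 195
(Predicted positive: 71, predicted negative: 124)

195


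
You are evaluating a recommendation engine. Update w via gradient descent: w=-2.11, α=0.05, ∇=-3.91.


w_new = w - α·∇
= -2.11 - 0.05·-3.91
= -2.11 + 0.1955
= -1.9145

-1.9145


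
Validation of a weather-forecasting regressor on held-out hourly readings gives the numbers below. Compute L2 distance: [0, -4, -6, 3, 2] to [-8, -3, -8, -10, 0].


d = √((0+ 8)² + (-4+ 3)² + (-6+ 8)² + (3+ 10)² + (2-0)²)
  = √(64 + 1 + 4 + 169 + 4)
  = √242 = 15.5563

15.5563


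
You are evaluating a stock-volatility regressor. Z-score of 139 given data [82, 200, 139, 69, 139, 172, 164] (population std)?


μ = 137.8571, σ = 44.0371
z = (139 - 137.8571)/44.0371 = 0.026

0.026


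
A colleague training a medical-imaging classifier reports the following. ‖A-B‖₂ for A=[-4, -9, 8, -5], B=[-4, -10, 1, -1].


d = √((-4+ 4)² + (-9+ 10)² + (8-1)² + (-5+ 1)²)
  = √(0 + 1 + 49 + 16)
  = √66 = 8.124

8.124


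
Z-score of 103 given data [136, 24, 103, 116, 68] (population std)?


μ = 89.4, σ = 39.4948
z = (103 - 89.4)/39.4948 = 0.3443

0.3443


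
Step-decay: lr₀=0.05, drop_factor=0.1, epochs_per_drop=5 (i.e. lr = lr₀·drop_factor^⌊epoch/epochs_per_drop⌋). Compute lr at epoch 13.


n_drops = ⌊13/5⌋ = 2
lr = 0.05·0.1^2 = 0.05·0.01 = 0.0005

0.0005


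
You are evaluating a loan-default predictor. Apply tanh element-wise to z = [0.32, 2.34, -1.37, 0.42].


tanh(0.32) = 0.3095
tanh(2.34) = 0.9816
tanh(-1.37) = -0.8787
tanh(0.42) = 0.3969
result = [0.3095, 0.9816, -0.8787, 0.3969]

[0.3095, 0.9816, -0.8787, 0.3969]


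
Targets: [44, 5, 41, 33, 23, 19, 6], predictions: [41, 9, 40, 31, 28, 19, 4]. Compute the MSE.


Squared errors: (44-41)²=9, (5-9)²=16, (41-40)²=1, (33-31)²=4, (23-28)²=25, (19-19)²=0, (6-4)²=4
Sum = 59
MSE = 59/7 = 59/7

59/7


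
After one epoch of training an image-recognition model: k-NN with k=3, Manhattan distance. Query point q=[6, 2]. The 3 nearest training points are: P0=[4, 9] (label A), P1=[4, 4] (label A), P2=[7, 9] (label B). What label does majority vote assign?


d(q,P0) = 9  (label A)
d(q,P1) = 4  (label A)
d(q,P2) = 8  (label B)
Votes: A=2, B=1
Majority → A

A


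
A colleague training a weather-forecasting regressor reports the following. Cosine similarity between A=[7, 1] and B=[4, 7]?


A·B = 7·4 + 1·7 = 35
‖A‖ = √50 = 7.0711, ‖B‖ = √65 = 8.0623
cos = 35/(√50·√65) = 35/√3250 = 0.6139

0.6139


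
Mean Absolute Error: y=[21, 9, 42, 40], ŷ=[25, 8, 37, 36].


Absolute errors: |21-25|=4, |9-8|=1, |42-37|=5, |40-36|=4
Sum = 14
MAE = 14/4 = 7/2

7/2


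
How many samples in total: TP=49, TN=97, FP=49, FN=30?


Total = TP + TN + FP + FN
= 49 + 97 + 49 + 30
= 225
(Predicted positive: 98, predicted negative: 127)

225


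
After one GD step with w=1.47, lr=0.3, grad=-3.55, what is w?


w_new = w - α·∇
= 1.47 - 0.3·-3.55
= 1.47 + 1.065
= 2.535

2.535


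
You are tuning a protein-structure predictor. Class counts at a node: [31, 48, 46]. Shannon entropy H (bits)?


Probabilities: [31/125, 48/125, 46/125] ≈ [0.248, 0.384, 0.368]
H = -((31/125)·log₂(31/125) + (48/125)·log₂(48/125) + (46/125)·log₂(46/125))
  = 1.5598 bits

1.5598 bits


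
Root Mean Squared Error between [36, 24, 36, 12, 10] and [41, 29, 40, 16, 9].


MSE = 83/5 = 16.6
RMSE = √(83/5) = 4.0743

4.0743


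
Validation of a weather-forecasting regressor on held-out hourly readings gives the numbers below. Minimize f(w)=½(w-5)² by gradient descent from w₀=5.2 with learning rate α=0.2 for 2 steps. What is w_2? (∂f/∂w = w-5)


step 1: grad = 5.2-5 = 0.2; w = 5.2 - 0.2·(0.2) = 5.16
step 2: grad = 5.16-5 = 0.16; w = 5.16 - 0.2·(0.16) = 5.128

5.128


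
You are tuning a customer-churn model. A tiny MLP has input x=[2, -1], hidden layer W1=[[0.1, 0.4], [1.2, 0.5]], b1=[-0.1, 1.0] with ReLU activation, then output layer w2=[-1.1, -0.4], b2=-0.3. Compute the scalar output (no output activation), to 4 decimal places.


z1[0] = (0.1)·(2) + (0.4)·(-1) - 0.1 = -0.3
z1[1] = (1.2)·(2) + (0.5)·(-1) + 1.0 = 2.9
h = ReLU(z1) = [0.0, 2.9]
output = (-1.1)·(0.0) + (-0.4)·(2.9) - 0.3 = -1.46

-1.46


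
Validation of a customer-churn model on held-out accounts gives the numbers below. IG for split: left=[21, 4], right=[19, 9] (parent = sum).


Parent = [40, 13], H_parent = 0.8037
H_left = 0.6343 (n=25), H_right = 0.9059 (n=28)
H_children = (25/53)·0.6343 + (28/53)·0.9059 = 0.7778
IG = 0.8037 - 0.7778 = 0.0259

0.0259


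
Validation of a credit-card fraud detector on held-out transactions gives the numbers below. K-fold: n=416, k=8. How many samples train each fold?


Fold size = 416/8 = 52
Training per fold = 416 - 52 = 364

364


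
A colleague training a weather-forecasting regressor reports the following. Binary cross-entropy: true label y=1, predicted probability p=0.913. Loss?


BCE = -[y·ln(p) + (1-y)·ln(1-p)]
= -1·ln(0.913) - 0
= -ln(0.913) = 0.091

0.091


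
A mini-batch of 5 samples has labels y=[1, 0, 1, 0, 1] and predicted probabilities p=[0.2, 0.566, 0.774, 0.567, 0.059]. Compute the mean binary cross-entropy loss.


L[0] = -ln(0.2) = 1.6094
L[1] = -ln(1-0.566) = -ln(0.434) = 0.8347
L[2] = -ln(0.774) = 0.2562
L[3] = -ln(1-0.567) = -ln(0.433) = 0.837
L[4] = -ln(0.059) = 2.8302
mean = (1.6094 + 0.8347 + 0.2562 + 0.837 + 2.8302)/5 = 1.2735

1.2735


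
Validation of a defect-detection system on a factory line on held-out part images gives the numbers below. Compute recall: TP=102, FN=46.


Recall = TP/(TP+FN)
= 102/(102+46)
= 102/148 = 68.92%

68.92%


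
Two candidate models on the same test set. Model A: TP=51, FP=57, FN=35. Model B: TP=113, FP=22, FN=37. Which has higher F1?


Model A: P=51/108=0.4722, R=51/86=0.593, F1=2PR/(P+R)=2TP/(2TP+FP+FN)=102/194=0.5258
Model B: P=113/135=0.837, R=113/150=0.7533, F1=2PR/(P+R)=2TP/(2TP+FP+FN)=226/285=0.793
0.5258 < 0.793 → Model B

Model B


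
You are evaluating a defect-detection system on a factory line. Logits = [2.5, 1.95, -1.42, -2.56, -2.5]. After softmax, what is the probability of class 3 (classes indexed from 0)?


Exponentials: e^2.5=12.1825, e^1.95=7.0287, e^-1.42=0.2417, e^-2.56=0.0773, e^-2.5=0.0821
Sum = 19.6123
Softmax = [0.6212, 0.3584, 0.0123, 0.0039, 0.0042]
p[3] = 0.0773/19.6123 = 0.0039

0.0039


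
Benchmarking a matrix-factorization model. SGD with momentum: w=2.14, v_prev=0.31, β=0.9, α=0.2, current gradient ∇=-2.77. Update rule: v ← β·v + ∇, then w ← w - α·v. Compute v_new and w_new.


v_new = 0.9·0.31 - 2.77 = 0.279 - 2.77 = -2.491
w_new = 2.14 - 0.2·-2.491 = 2.14 + 0.4982 = 2.6382

v_new=-2.491, w_new=2.6382


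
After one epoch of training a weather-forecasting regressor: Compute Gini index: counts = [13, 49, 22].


Probabilities: [13/84, 49/84, 22/84] ≈ [0.1548, 0.5833, 0.2619]
Σpᵢ² = (169 + 2401 + 484)/84² = 3054/7056
Gini = 1 - Σpᵢ² = 1 - 3054/7056 = 0.5672

0.5672


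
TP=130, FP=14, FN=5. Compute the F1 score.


Precision = 130/144 = 0.9028
Recall = 130/135 = 0.963
F1 = 2·P·R/(P+R) = 2·TP/(2·TP+FP+FN) = 260/(260+14+5) = 260/279 = 0.9319

0.9319


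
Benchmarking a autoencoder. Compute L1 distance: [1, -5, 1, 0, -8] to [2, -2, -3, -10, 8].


d = |1-2| + |-5+ 2| + |1+ 3| + |0+ 10| + |-8-8|
  = 1 + 3 + 4 + 10 + 16
  = 34

34


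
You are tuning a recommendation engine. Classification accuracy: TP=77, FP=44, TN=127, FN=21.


Accuracy = (TP+TN)/(TP+TN+FP+FN)
= (77+127)/(269)
= 204/269 = 75.84%

75.84%


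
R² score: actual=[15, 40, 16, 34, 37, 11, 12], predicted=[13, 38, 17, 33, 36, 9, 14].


ȳ = 23.5714
SS_res = Σ(y-ŷ)² = 19
SS_tot = Σ(y-ȳ)² = 981.71
R² = 1 - SS_res/SS_tot = 1 - 0.0194 = 0.9806

0.9806


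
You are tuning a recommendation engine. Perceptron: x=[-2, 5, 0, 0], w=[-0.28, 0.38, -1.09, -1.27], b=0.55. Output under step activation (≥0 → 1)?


z = (-2)·(-0.28) + (5)·(0.38) + (0)·(-1.09) + (0)·(-1.27) + 0.55
  = 3.01
step(z) = 1 (z≥0)

1


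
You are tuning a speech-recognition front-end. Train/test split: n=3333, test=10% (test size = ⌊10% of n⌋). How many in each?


Test = ⌊3333·10/100⌋ = 333
Train = 3333 - 333 = 3000

Train: 3000, Test: 333


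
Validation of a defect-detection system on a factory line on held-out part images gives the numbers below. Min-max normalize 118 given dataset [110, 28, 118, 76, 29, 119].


min=28, max=119
(118-28)/(119-28) = 90/91 = 0.989

0.989


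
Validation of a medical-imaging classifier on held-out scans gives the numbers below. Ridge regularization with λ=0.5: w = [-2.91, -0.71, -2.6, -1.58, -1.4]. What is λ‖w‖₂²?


‖w‖₂² = (-2.91)² + (-0.71)² + (-2.6)² + (-1.58)² + (-1.4)²
     = 8.4681 + 0.5041 + 6.76 + 2.4964 + 1.96
     = 20.1886
λ·‖w‖₂² = 0.5·20.1886 = 10.0943

10.0943


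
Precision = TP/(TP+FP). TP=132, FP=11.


Precision = TP/(TP+FP)
= 132/(132+11)
= 132/143 = 92.31%

92.31%


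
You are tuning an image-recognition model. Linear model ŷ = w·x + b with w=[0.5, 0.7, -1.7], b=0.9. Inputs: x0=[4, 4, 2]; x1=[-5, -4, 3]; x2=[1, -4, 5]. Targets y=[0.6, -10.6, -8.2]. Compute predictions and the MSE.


ŷ0 = (0.5)·(4) + (0.7)·(4) + (-1.7)·(2) + 0.9 = 2.3
ŷ1 = (0.5)·(-5) + (0.7)·(-4) + (-1.7)·(3) + 0.9 = -9.5
ŷ2 = (0.5)·(1) + (0.7)·(-4) + (-1.7)·(5) + 0.9 = -9.9
errors² = [2.89, 1.21, 2.89]
MSE = 6.9900/3 = 2.33

2.33


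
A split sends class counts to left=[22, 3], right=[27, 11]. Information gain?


Parent = [49, 14], H_parent = 0.7642
H_left = 0.5294 (n=25), H_right = 0.868 (n=38)
H_children = (25/63)·0.5294 + (38/63)·0.868 = 0.7336
IG = 0.7642 - 0.7336 = 0.0306

0.0306


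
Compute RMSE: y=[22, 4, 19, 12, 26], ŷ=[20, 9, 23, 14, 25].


MSE = 50/5 = 10
RMSE = √(50/5) = 3.1623

3.1623


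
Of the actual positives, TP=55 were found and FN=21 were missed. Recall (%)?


Recall = TP/(TP+FN)
= 55/(55+21)
= 55/76 = 72.37%

72.37%


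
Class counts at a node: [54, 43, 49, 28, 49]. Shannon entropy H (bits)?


Probabilities: [54/223, 43/223, 49/223, 28/223, 49/223] ≈ [0.2422, 0.1928, 0.2197, 0.1256, 0.2197]
H = -((54/223)·log₂(54/223) + (43/223)·log₂(43/223) + (49/223)·log₂(49/223) + (28/223)·log₂(28/223) + (49/223)·log₂(49/223))
  = 2.29 bits

2.29 bits


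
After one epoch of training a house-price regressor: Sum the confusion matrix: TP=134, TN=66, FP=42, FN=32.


Total = TP + TN + FP + FN
= 134 + 66 + 42 + 32
= 274
(Predicted positive: 176, predicted negative: 98)

274


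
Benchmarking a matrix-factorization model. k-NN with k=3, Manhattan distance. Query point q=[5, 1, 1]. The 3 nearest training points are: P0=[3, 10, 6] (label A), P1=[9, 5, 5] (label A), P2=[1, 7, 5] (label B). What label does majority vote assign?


d(q,P0) = 16  (label A)
d(q,P1) = 12  (label A)
d(q,P2) = 14  (label B)
Votes: A=2, B=1
Majority → A

A


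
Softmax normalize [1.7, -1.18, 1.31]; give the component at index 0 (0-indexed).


Exponentials: e^1.7=5.4739, e^-1.18=0.3073, e^1.31=3.7062
Sum = 9.4874
Softmax = [0.577, 0.0324, 0.3906]
p[0] = 5.4739/9.4874 = 0.577

0.577


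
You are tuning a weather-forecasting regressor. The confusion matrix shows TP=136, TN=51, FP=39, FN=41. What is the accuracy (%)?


Accuracy = (TP+TN)/(TP+TN+FP+FN)
= (136+51)/(267)
= 187/267 = 70.04%

70.04%


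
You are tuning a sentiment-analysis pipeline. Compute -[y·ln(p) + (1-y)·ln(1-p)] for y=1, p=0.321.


BCE = -[y·ln(p) + (1-y)·ln(1-p)]
= -1·ln(0.321) - 0
= -ln(0.321) = 1.1363

1.1363


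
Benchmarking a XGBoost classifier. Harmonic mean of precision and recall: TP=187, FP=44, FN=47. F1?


Precision = 187/231 = 0.8095
Recall = 187/234 = 0.7991
F1 = 2·P·R/(P+R) = 2·TP/(2·TP+FP+FN) = 374/(374+44+47) = 374/465 = 0.8043

0.8043


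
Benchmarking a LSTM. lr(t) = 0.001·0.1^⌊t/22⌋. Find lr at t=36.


n_drops = ⌊36/22⌋ = 1
lr = 0.001·0.1^1 = 0.001·0.1 = 0.0001

0.0001


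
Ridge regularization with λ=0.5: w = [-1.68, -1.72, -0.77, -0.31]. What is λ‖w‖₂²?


‖w‖₂² = (-1.68)² + (-1.72)² + (-0.77)² + (-0.31)²
     = 2.8224 + 2.9584 + 0.5929 + 0.0961
     = 6.4698
λ·‖w‖₂² = 0.5·6.4698 = 3.2349

3.2349


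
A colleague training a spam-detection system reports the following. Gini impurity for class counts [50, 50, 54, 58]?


Probabilities: [50/212, 50/212, 54/212, 58/212] ≈ [0.2358, 0.2358, 0.2547, 0.2736]
Σpᵢ² = (2500 + 2500 + 2916 + 3364)/212² = 11280/44944
Gini = 1 - Σpᵢ² = 1 - 11280/44944 = 0.749

0.749


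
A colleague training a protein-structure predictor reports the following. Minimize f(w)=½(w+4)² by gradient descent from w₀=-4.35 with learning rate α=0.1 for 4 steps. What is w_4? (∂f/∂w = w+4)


step 1: grad = -4.35+4 = -0.35; w = -4.35 - 0.1·(-0.35) = -4.315
step 2: grad = -4.315+4 = -0.315; w = -4.315 - 0.1·(-0.315) = -4.2835
step 3: grad = -4.2835+4 = -0.2835; w = -4.2835 - 0.1·(-0.2835) = -4.25515
step 4: grad = -4.25515+4 = -0.25515; w = -4.25515 - 0.1·(-0.25515) = -4.229635

-4.229635


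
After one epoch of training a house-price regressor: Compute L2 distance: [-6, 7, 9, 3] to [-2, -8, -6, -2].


d = √((-6+ 2)² + (7+ 8)² + (9+ 6)² + (3+ 2)²)
  = √(16 + 225 + 225 + 25)
  = √491 = 22.1585

22.1585


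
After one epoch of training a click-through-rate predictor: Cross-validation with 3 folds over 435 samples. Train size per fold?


Fold size = 435/3 = 145
Training per fold = 435 - 145 = 290

290


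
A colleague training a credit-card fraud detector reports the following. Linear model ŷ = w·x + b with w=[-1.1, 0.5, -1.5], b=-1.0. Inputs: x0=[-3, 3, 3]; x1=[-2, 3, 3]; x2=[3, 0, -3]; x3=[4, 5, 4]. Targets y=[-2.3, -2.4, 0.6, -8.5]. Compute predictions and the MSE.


ŷ0 = (-1.1)·(-3) + (0.5)·(3) + (-1.5)·(3) - 1.0 = -0.7
ŷ1 = (-1.1)·(-2) + (0.5)·(3) + (-1.5)·(3) - 1.0 = -1.8
ŷ2 = (-1.1)·(3) + (0.5)·(0) + (-1.5)·(-3) - 1.0 = 0.2
ŷ3 = (-1.1)·(4) + (0.5)·(5) + (-1.5)·(4) - 1.0 = -8.9
errors² = [2.56, 0.36, 0.16, 0.16]
MSE = 3.2400/4 = 0.81

0.81


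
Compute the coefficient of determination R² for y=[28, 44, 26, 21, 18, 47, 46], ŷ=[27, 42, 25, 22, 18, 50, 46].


ȳ = 32.8571
SS_res = Σ(y-ŷ)² = 16
SS_tot = Σ(y-ȳ)² = 928.86
R² = 1 - SS_res/SS_tot = 1 - 0.0172 = 0.9828

0.9828


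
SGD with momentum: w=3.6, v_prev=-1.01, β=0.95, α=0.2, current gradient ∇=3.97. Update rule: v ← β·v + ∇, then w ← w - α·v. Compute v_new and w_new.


v_new = 0.95·-1.01 + 3.97 = -0.9595 + 3.97 = 3.0105
w_new = 3.6 - 0.2·3.0105 = 3.6 - 0.6021 = 2.9979

v_new=3.0105, w_new=2.9979


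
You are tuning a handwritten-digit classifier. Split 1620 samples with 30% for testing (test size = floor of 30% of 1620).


Test = ⌊1620·30/100⌋ = 486
Train = 1620 - 486 = 1134

Train: 1134, Test: 486


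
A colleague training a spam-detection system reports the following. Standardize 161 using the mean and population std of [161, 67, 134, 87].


μ = 112.25, σ = 37.198
z = (161 - 112.25)/37.198 = 1.3106

1.3106


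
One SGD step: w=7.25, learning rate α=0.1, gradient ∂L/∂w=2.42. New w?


w_new = w - α·∇
= 7.25 - 0.1·2.42
= 7.25 - 0.242
= 7.008

7.008


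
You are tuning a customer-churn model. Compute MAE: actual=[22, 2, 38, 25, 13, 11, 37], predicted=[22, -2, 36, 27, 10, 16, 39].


Absolute errors: |22-22|=0, |2+ 2|=4, |38-36|=2, |25-27|=2, |13-10|=3, |11-16|=5, |37-39|=2
Sum = 18
MAE = 18/7 = 18/7

18/7


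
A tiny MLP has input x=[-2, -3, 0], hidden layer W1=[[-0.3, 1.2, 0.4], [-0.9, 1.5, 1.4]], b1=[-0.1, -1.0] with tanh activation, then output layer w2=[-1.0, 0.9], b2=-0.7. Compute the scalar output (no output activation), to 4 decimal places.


z1[0] = (-0.3)·(-2) + (1.2)·(-3) + (0.4)·(0) - 0.1 = -3.1
z1[1] = (-0.9)·(-2) + (1.5)·(-3) + (1.4)·(0) - 1.0 = -3.7
h = tanh(z1) = [-0.9959, -0.9988]
output = (-1.0)·(-0.9959) + (0.9)·(-0.9988) - 0.7 = -0.603

-0.603


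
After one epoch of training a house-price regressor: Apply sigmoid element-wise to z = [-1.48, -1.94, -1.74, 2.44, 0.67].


σ(-1.48) = 1/(1+e^1.48) = 0.1854
σ(-1.94) = 1/(1+e^1.94) = 0.1256
σ(-1.74) = 1/(1+e^1.74) = 0.1493
σ(2.44) = 1/(1+e^-2.44) = 0.9198
σ(0.67) = 1/(1+e^-0.67) = 0.6615
result = [0.1854, 0.1256, 0.1493, 0.9198, 0.6615]

[0.1854, 0.1256, 0.1493, 0.9198, 0.6615]


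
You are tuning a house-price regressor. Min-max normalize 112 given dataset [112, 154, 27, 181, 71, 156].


min=27, max=181
(112-27)/(181-27) = 85/154 = 0.5519

0.5519


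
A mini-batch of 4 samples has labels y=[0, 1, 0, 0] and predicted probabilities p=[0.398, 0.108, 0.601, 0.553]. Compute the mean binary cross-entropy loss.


L[0] = -ln(1-0.398) = -ln(0.602) = 0.5075
L[1] = -ln(0.108) = 2.2256
L[2] = -ln(1-0.601) = -ln(0.399) = 0.9188
L[3] = -ln(1-0.553) = -ln(0.447) = 0.8052
mean = (0.5075 + 2.2256 + 0.9188 + 0.8052)/4 = 1.1143

1.1143


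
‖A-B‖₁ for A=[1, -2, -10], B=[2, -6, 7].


d = |1-2| + |-2+ 6| + |-10-7|
  = 1 + 4 + 17
  = 22

22


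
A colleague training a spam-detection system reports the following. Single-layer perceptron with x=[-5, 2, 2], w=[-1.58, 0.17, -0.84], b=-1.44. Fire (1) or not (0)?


z = (-5)·(-1.58) + (2)·(0.17) + (2)·(-0.84) - 1.44
  = 5.12
step(z) = 1 (z≥0)

1


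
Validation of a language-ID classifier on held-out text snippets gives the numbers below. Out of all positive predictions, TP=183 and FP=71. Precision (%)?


Precision = TP/(TP+FP)
= 183/(183+71)
= 183/254 = 72.05%

72.05%


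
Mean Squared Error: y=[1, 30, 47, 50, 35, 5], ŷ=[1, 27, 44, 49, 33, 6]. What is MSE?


Squared errors: (1-1)²=0, (30-27)²=9, (47-44)²=9, (50-49)²=1, (35-33)²=4, (5-6)²=1
Sum = 24
MSE = 24/6 = 4

4


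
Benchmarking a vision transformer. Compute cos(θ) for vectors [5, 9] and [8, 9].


A·B = 5·8 + 9·9 = 121
‖A‖ = √106 = 10.2956, ‖B‖ = √145 = 12.0416
cos = 121/(√106·√145) = 121/√15370 = 0.976

0.976


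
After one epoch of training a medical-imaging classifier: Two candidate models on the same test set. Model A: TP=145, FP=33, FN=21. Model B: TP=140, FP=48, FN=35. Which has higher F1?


Model A: P=145/178=0.8146, R=145/166=0.8735, F1=2PR/(P+R)=2TP/(2TP+FP+FN)=290/344=0.843
Model B: P=140/188=0.7447, R=140/175=0.8, F1=2PR/(P+R)=2TP/(2TP+FP+FN)=280/363=0.7713
0.843 > 0.7713 → Model A

Model A


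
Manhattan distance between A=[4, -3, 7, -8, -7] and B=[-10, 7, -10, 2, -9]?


d = |4+ 10| + |-3-7| + |7+ 10| + |-8-2| + |-7+ 9|
  = 14 + 10 + 17 + 10 + 2
  = 53

53


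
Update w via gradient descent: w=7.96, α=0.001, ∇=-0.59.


w_new = w - α·∇
= 7.96 - 0.001·-0.59
= 7.96 + 0.00059
= 7.96059

7.96059


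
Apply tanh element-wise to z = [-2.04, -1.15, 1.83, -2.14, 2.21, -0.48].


tanh(-2.04) = -0.9667
tanh(-1.15) = -0.8178
tanh(1.83) = 0.9498
tanh(-2.14) = -0.9727
tanh(2.21) = 0.9762
tanh(-0.48) = -0.4462
result = [-0.9667, -0.8178, 0.9498, -0.9727, 0.9762, -0.4462]

[-0.9667, -0.8178, 0.9498, -0.9727, 0.9762, -0.4462]


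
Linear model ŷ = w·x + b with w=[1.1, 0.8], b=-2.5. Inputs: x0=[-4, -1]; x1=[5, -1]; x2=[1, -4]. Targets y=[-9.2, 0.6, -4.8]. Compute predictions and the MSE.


ŷ0 = (1.1)·(-4) + (0.8)·(-1) - 2.5 = -7.7
ŷ1 = (1.1)·(5) + (0.8)·(-1) - 2.5 = 2.2
ŷ2 = (1.1)·(1) + (0.8)·(-4) - 2.5 = -4.6
errors² = [2.25, 2.56, 0.04]
MSE = 4.8500/3 = 1.6167

1.6167


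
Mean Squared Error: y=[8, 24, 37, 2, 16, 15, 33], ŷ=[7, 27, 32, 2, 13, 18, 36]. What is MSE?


Squared errors: (8-7)²=1, (24-27)²=9, (37-32)²=25, (2-2)²=0, (16-13)²=9, (15-18)²=9, (33-36)²=9
Sum = 62
MSE = 62/7 = 62/7

62/7


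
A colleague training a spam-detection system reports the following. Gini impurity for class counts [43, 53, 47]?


Probabilities: [43/143, 53/143, 47/143] ≈ [0.3007, 0.3706, 0.3287]
Σpᵢ² = (1849 + 2809 + 2209)/143² = 6867/20449
Gini = 1 - Σpᵢ² = 1 - 6867/20449 = 0.6642

0.6642


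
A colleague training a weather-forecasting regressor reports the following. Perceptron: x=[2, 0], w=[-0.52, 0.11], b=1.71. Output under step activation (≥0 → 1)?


z = (2)·(-0.52) + (0)·(0.11) + 1.71
  = 0.67
step(z) = 1 (z≥0)

1


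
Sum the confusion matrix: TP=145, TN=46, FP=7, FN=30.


Total = TP + TN + FP + FN
= 145 + 46 + 7 + 30
= 228
(Predicted positive: 152, predicted negative: 76)

228


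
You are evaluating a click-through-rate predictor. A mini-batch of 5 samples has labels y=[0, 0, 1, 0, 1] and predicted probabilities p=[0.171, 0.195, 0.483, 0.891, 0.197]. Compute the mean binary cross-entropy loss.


L[0] = -ln(1-0.171) = -ln(0.829) = 0.1875
L[1] = -ln(1-0.195) = -ln(0.805) = 0.2169
L[2] = -ln(0.483) = 0.7277
L[3] = -ln(1-0.891) = -ln(0.109) = 2.2164
L[4] = -ln(0.197) = 1.6246
mean = (0.1875 + 0.2169 + 0.7277 + 2.2164 + 1.6246)/5 = 0.9946

0.9946


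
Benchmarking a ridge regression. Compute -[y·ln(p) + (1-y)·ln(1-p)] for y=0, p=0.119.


BCE = -[y·ln(p) + (1-y)·ln(1-p)]
= -0 - 1·ln(1-0.119)
= -ln(0.881) = 0.1267

0.1267


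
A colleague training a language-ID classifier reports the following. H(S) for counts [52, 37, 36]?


Probabilities: [52/125, 37/125, 36/125] ≈ [0.416, 0.296, 0.288]
H = -((52/125)·log₂(52/125) + (37/125)·log₂(37/125) + (36/125)·log₂(36/125))
  = 1.5635 bits

1.5635 bits


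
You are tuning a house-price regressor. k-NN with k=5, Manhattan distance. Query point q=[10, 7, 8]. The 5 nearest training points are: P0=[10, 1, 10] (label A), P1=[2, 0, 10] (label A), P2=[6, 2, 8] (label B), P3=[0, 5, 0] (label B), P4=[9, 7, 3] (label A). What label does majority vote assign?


d(q,P0) = 8  (label A)
d(q,P1) = 17  (label A)
d(q,P2) = 9  (label B)
d(q,P3) = 20  (label B)
d(q,P4) = 6  (label A)
Votes: A=3, B=2
Majority → A

A


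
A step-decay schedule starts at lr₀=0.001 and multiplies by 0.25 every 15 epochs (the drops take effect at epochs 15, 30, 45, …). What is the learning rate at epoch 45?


n_drops = ⌊45/15⌋ = 3
lr = 0.001·0.25^3 = 0.001·0.015625 = 0.000015625

0.000015625


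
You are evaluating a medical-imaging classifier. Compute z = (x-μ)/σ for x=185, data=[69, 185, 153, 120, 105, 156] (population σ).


μ = 131.3333, σ = 38.0029
z = (185 - 131.3333)/38.0029 = 1.4122

1.4122


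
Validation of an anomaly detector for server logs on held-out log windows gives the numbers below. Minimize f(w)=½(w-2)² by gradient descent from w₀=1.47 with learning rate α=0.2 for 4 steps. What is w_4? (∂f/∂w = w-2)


step 1: grad = 1.47-2 = -0.53; w = 1.47 - 0.2·(-0.53) = 1.576
step 2: grad = 1.576-2 = -0.424; w = 1.576 - 0.2·(-0.424) = 1.6608
step 3: grad = 1.6608-2 = -0.3392; w = 1.6608 - 0.2·(-0.3392) = 1.72864
step 4: grad = 1.72864-2 = -0.27136; w = 1.72864 - 0.2·(-0.27136) = 1.782912

1.782912


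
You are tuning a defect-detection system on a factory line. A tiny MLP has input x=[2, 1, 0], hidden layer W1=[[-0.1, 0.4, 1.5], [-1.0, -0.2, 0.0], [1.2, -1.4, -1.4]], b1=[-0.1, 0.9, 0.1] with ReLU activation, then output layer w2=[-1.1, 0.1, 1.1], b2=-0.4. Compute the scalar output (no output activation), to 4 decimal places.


z1[0] = (-0.1)·(2) + (0.4)·(1) + (1.5)·(0) - 0.1 = 0.1
z1[1] = (-1.0)·(2) + (-0.2)·(1) + (0.0)·(0) + 0.9 = -1.3
z1[2] = (1.2)·(2) + (-1.4)·(1) + (-1.4)·(0) + 0.1 = 1.1
h = ReLU(z1) = [0.1, 0.0, 1.1]
output = (-1.1)·(0.1) + (0.1)·(0.0) + (1.1)·(1.1) - 0.4 = 0.7

0.7


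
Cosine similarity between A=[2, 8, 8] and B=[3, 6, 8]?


A·B = 2·3 + 8·6 + 8·8 = 118
‖A‖ = √132 = 11.4891, ‖B‖ = √109 = 10.4403
cos = 118/(√132·√109) = 118/√14388 = 0.9837

0.9837


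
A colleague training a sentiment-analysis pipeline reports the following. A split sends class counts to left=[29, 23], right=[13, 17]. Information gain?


Parent = [42, 40], H_parent = 0.9996
H_left = 0.9904 (n=52), H_right = 0.9871 (n=30)
H_children = (52/82)·0.9904 + (30/82)·0.9871 = 0.9892
IG = 0.9996 - 0.9892 = 0.0104

0.0104


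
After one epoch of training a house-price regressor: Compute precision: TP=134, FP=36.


Precision = TP/(TP+FP)
= 134/(134+36)
= 134/170 = 78.82%

78.82%


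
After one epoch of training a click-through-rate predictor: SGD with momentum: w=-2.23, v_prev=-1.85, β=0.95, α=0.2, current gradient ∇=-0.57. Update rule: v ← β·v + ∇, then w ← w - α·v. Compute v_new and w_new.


v_new = 0.95·-1.85 - 0.57 = -1.7575 - 0.57 = -2.3275
w_new = -2.23 - 0.2·-2.3275 = -2.23 + 0.4655 = -1.7645

v_new=-2.3275, w_new=-1.7645


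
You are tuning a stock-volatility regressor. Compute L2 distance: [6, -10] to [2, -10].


d = √((6-2)² + (-10+ 10)²)
  = √(16 + 0)
  = √16 = 4.0

4.0


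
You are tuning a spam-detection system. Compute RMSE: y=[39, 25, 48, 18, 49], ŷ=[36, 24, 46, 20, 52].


MSE = 27/5 = 5.4
RMSE = √(27/5) = 2.3238

2.3238


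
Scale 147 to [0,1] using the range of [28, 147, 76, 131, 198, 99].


min=28, max=198
(147-28)/(198-28) = 119/170 = 0.7

0.7


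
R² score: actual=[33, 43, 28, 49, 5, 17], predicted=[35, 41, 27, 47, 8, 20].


ȳ = 29.1667
SS_res = Σ(y-ŷ)² = 31
SS_tot = Σ(y-ȳ)² = 1332.83
R² = 1 - SS_res/SS_tot = 1 - 0.0233 = 0.9767

0.9767


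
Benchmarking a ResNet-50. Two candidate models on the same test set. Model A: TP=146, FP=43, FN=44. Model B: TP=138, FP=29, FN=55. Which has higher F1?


Model A: P=146/189=0.7725, R=146/190=0.7684, F1=2PR/(P+R)=2TP/(2TP+FP+FN)=292/379=0.7704
Model B: P=138/167=0.8263, R=138/193=0.715, F1=2PR/(P+R)=2TP/(2TP+FP+FN)=276/360=0.7667
0.7704 > 0.7667 → Model A

Model A


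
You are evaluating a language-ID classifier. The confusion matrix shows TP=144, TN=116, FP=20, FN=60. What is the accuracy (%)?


Accuracy = (TP+TN)/(TP+TN+FP+FN)
= (144+116)/(340)
= 260/340 = 76.47%

76.47%


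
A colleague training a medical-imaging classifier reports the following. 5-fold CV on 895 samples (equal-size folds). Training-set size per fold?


Fold size = 895/5 = 179
Training per fold = 895 - 179 = 716

716


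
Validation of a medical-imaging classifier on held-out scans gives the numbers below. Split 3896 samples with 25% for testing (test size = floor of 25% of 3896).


Test = ⌊3896·25/100⌋ = 974
Train = 3896 - 974 = 2922

Train: 2922, Test: 974


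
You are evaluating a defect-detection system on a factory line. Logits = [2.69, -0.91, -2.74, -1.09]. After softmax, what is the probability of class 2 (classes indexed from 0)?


Exponentials: e^2.69=14.7317, e^-0.91=0.4025, e^-2.74=0.0646, e^-1.09=0.3362
Sum = 15.535
Softmax = [0.9483, 0.0259, 0.0042, 0.0216]
p[2] = 0.0646/15.535 = 0.0042

0.0042


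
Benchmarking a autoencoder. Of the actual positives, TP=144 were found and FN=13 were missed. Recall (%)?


Recall = TP/(TP+FN)
= 144/(144+13)
= 144/157 = 91.72%

91.72%


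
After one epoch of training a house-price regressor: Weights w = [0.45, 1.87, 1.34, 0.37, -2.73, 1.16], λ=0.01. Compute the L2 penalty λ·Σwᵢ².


‖w‖₂² = (0.45)² + (1.87)² + (1.34)² + (0.37)² + (-2.73)² + (1.16)²
     = 0.2025 + 3.4969 + 1.7956 + 0.1369 + 7.4529 + 1.3456
     = 14.4304
λ·‖w‖₂² = 0.01·14.4304 = 0.144304

0.144304


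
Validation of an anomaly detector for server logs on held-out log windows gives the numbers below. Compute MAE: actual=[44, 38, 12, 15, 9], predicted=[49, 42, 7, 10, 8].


Absolute errors: |44-49|=5, |38-42|=4, |12-7|=5, |15-10|=5, |9-8|=1
Sum = 20
MAE = 20/5 = 4

4


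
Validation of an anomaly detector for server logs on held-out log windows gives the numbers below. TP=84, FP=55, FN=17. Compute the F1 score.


Precision = 84/139 = 0.6043
Recall = 84/101 = 0.8317
F1 = 2·P·R/(P+R) = 2·TP/(2·TP+FP+FN) = 168/(168+55+17) = 168/240 = 0.7

0.7


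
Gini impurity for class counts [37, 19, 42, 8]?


Probabilities: [37/106, 19/106, 42/106, 8/106] ≈ [0.3491, 0.1792, 0.3962, 0.0755]
Σpᵢ² = (1369 + 361 + 1764 + 64)/106² = 3558/11236
Gini = 1 - Σpᵢ² = 1 - 3558/11236 = 0.6833

0.6833


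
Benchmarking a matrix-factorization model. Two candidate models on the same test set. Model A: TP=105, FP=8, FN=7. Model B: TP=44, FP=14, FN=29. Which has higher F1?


Model A: P=105/113=0.9292, R=105/112=0.9375, F1=2PR/(P+R)=2TP/(2TP+FP+FN)=210/225=0.9333
Model B: P=44/58=0.7586, R=44/73=0.6027, F1=2PR/(P+R)=2TP/(2TP+FP+FN)=88/131=0.6718
0.9333 > 0.6718 → Model A

Model A


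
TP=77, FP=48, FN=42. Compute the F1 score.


Precision = 77/125 = 0.616
Recall = 77/119 = 0.6471
F1 = 2·P·R/(P+R) = 2·TP/(2·TP+FP+FN) = 154/(154+48+42) = 154/244 = 0.6311

0.6311


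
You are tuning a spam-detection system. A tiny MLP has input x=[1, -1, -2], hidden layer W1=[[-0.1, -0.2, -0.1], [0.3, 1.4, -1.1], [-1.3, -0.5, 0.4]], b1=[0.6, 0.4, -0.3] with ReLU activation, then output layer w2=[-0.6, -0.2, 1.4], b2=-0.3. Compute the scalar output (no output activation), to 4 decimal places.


z1[0] = (-0.1)·(1) + (-0.2)·(-1) + (-0.1)·(-2) + 0.6 = 0.9
z1[1] = (0.3)·(1) + (1.4)·(-1) + (-1.1)·(-2) + 0.4 = 1.5
z1[2] = (-1.3)·(1) + (-0.5)·(-1) + (0.4)·(-2) - 0.3 = -1.9
h = ReLU(z1) = [0.9, 1.5, 0.0]
output = (-0.6)·(0.9) + (-0.2)·(1.5) + (1.4)·(0.0) - 0.3 = -1.14

-1.14


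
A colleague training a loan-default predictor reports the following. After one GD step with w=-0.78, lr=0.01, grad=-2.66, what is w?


w_new = w - α·∇
= -0.78 - 0.01·-2.66
= -0.78 + 0.0266
= -0.7534

-0.7534


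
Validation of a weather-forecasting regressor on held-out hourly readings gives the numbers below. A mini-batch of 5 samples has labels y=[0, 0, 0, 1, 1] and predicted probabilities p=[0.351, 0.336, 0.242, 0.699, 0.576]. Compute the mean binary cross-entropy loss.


L[0] = -ln(1-0.351) = -ln(0.649) = 0.4323
L[1] = -ln(1-0.336) = -ln(0.664) = 0.4095
L[2] = -ln(1-0.242) = -ln(0.758) = 0.2771
L[3] = -ln(0.699) = 0.3581
L[4] = -ln(0.576) = 0.5516
mean = (0.4323 + 0.4095 + 0.2771 + 0.3581 + 0.5516)/5 = 0.4057

0.4057


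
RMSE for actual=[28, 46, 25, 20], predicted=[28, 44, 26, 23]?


MSE = 14/4 = 3.5
RMSE = √(14/4) = 1.8708

1.8708


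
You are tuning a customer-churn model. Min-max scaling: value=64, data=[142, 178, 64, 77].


min=64, max=178
(64-64)/(178-64) = 0/114 = 0.0

0.0


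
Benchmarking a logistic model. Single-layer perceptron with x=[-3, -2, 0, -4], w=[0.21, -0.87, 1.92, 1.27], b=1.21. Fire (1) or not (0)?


z = (-3)·(0.21) + (-2)·(-0.87) + (0)·(1.92) + (-4)·(1.27) + 1.21
  = -2.76
step(z) = 0 (z<0)

0


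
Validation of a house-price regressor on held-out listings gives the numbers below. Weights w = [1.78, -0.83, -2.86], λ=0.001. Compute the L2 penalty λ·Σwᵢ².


‖w‖₂² = (1.78)² + (-0.83)² + (-2.86)²
     = 3.1684 + 0.6889 + 8.1796
     = 12.0369
λ·‖w‖₂² = 0.001·12.0369 = 0.012037

0.012037


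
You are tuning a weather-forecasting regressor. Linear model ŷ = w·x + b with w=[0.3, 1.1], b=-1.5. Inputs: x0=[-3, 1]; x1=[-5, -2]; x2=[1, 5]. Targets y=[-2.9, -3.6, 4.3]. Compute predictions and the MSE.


ŷ0 = (0.3)·(-3) + (1.1)·(1) - 1.5 = -1.3
ŷ1 = (0.3)·(-5) + (1.1)·(-2) - 1.5 = -5.2
ŷ2 = (0.3)·(1) + (1.1)·(5) - 1.5 = 4.3
errors² = [2.56, 2.56, 0.0]
MSE = 5.1200/3 = 1.7067

1.7067


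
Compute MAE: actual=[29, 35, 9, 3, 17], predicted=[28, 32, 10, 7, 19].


Absolute errors: |29-28|=1, |35-32|=3, |9-10|=1, |3-7|=4, |17-19|=2
Sum = 11
MAE = 11/5 = 11/5

11/5


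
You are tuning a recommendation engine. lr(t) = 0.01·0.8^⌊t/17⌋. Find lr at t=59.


n_drops = ⌊59/17⌋ = 3
lr = 0.01·0.8^3 = 0.01·0.512 = 0.00512

0.00512


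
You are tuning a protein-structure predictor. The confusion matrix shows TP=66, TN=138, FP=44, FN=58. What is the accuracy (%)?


Accuracy = (TP+TN)/(TP+TN+FP+FN)
= (66+138)/(306)
= 204/306 = 66.67%

66.67%


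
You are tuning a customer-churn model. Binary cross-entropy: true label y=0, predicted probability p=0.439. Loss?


BCE = -[y·ln(p) + (1-y)·ln(1-p)]
= -0 - 1·ln(1-0.439)
= -ln(0.561) = 0.578

0.578


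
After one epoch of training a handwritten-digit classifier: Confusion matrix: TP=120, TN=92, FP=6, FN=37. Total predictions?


Total = TP + TN + FP + FN
= 120 + 92 + 6 + 37
= 255
(Predicted positive: 126, predicted negative: 129)

255


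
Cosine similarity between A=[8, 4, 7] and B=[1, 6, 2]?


A·B = 8·1 + 4·6 + 7·2 = 46
‖A‖ = √129 = 11.3578, ‖B‖ = √41 = 6.4031
cos = 46/(√129·√41) = 46/√5289 = 0.6325

0.6325


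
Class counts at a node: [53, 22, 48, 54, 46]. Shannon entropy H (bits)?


Probabilities: [53/223, 22/223, 48/223, 54/223, 46/223] ≈ [0.2377, 0.0987, 0.2152, 0.2422, 0.2063]
H = -((53/223)·log₂(53/223) + (22/223)·log₂(22/223) + (48/223)·log₂(48/223) + (54/223)·log₂(54/223) + (46/223)·log₂(46/223))
  = 2.2645 bits

2.2645 bits


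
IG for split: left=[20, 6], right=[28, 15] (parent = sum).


Parent = [48, 21], H_parent = 0.8865
H_left = 0.7793 (n=26), H_right = 0.933 (n=43)
H_children = (26/69)·0.7793 + (43/69)·0.933 = 0.8751
IG = 0.8865 - 0.8751 = 0.0114

0.0114


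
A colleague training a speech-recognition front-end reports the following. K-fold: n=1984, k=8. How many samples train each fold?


Fold size = 1984/8 = 248
Training per fold = 1984 - 248 = 1736

1736


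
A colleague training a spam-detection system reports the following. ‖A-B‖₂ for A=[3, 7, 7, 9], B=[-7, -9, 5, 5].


d = √((3+ 7)² + (7+ 9)² + (7-5)² + (9-5)²)
  = √(100 + 256 + 4 + 16)
  = √376 = 19.3907

19.3907
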